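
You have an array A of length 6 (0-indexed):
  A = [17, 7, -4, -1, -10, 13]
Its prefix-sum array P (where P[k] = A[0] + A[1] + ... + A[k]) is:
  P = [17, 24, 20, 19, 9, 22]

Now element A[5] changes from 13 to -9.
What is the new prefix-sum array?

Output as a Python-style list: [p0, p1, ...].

Answer: [17, 24, 20, 19, 9, 0]

Derivation:
Change: A[5] 13 -> -9, delta = -22
P[k] for k < 5: unchanged (A[5] not included)
P[k] for k >= 5: shift by delta = -22
  P[0] = 17 + 0 = 17
  P[1] = 24 + 0 = 24
  P[2] = 20 + 0 = 20
  P[3] = 19 + 0 = 19
  P[4] = 9 + 0 = 9
  P[5] = 22 + -22 = 0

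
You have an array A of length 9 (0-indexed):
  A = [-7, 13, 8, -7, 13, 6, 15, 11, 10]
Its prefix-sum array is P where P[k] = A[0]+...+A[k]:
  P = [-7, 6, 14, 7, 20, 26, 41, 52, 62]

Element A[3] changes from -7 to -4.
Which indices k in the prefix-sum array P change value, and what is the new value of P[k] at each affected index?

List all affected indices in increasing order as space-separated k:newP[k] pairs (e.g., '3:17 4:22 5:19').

P[k] = A[0] + ... + A[k]
P[k] includes A[3] iff k >= 3
Affected indices: 3, 4, ..., 8; delta = 3
  P[3]: 7 + 3 = 10
  P[4]: 20 + 3 = 23
  P[5]: 26 + 3 = 29
  P[6]: 41 + 3 = 44
  P[7]: 52 + 3 = 55
  P[8]: 62 + 3 = 65

Answer: 3:10 4:23 5:29 6:44 7:55 8:65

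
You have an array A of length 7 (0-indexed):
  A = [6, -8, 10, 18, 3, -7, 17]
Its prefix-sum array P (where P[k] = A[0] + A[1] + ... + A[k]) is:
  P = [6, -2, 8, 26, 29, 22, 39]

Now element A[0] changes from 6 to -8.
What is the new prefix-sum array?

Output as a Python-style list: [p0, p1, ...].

Change: A[0] 6 -> -8, delta = -14
P[k] for k < 0: unchanged (A[0] not included)
P[k] for k >= 0: shift by delta = -14
  P[0] = 6 + -14 = -8
  P[1] = -2 + -14 = -16
  P[2] = 8 + -14 = -6
  P[3] = 26 + -14 = 12
  P[4] = 29 + -14 = 15
  P[5] = 22 + -14 = 8
  P[6] = 39 + -14 = 25

Answer: [-8, -16, -6, 12, 15, 8, 25]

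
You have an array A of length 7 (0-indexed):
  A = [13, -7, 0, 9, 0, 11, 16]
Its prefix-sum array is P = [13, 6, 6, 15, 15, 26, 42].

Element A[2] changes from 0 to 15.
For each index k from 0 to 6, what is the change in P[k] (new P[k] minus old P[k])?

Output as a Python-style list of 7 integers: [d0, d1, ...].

Element change: A[2] 0 -> 15, delta = 15
For k < 2: P[k] unchanged, delta_P[k] = 0
For k >= 2: P[k] shifts by exactly 15
Delta array: [0, 0, 15, 15, 15, 15, 15]

Answer: [0, 0, 15, 15, 15, 15, 15]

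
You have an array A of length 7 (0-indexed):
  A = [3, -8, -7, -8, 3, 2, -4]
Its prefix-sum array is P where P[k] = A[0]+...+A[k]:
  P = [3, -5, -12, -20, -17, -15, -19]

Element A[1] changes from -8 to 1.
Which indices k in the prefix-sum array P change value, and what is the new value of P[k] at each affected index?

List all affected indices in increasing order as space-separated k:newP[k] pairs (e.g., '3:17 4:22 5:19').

P[k] = A[0] + ... + A[k]
P[k] includes A[1] iff k >= 1
Affected indices: 1, 2, ..., 6; delta = 9
  P[1]: -5 + 9 = 4
  P[2]: -12 + 9 = -3
  P[3]: -20 + 9 = -11
  P[4]: -17 + 9 = -8
  P[5]: -15 + 9 = -6
  P[6]: -19 + 9 = -10

Answer: 1:4 2:-3 3:-11 4:-8 5:-6 6:-10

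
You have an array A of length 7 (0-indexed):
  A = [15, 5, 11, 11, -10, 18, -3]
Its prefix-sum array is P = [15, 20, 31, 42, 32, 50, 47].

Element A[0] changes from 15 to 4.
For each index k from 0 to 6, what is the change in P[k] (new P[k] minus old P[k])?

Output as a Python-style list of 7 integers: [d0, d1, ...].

Element change: A[0] 15 -> 4, delta = -11
For k < 0: P[k] unchanged, delta_P[k] = 0
For k >= 0: P[k] shifts by exactly -11
Delta array: [-11, -11, -11, -11, -11, -11, -11]

Answer: [-11, -11, -11, -11, -11, -11, -11]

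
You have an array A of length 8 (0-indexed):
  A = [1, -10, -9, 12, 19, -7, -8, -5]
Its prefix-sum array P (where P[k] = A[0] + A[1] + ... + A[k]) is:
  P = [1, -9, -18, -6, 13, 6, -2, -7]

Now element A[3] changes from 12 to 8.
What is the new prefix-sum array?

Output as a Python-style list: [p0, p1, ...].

Change: A[3] 12 -> 8, delta = -4
P[k] for k < 3: unchanged (A[3] not included)
P[k] for k >= 3: shift by delta = -4
  P[0] = 1 + 0 = 1
  P[1] = -9 + 0 = -9
  P[2] = -18 + 0 = -18
  P[3] = -6 + -4 = -10
  P[4] = 13 + -4 = 9
  P[5] = 6 + -4 = 2
  P[6] = -2 + -4 = -6
  P[7] = -7 + -4 = -11

Answer: [1, -9, -18, -10, 9, 2, -6, -11]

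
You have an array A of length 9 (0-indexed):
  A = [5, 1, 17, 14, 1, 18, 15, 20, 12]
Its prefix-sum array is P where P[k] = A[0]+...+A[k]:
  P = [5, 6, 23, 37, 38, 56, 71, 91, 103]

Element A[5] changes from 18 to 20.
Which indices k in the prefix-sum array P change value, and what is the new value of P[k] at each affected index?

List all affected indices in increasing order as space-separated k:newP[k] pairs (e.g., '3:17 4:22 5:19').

P[k] = A[0] + ... + A[k]
P[k] includes A[5] iff k >= 5
Affected indices: 5, 6, ..., 8; delta = 2
  P[5]: 56 + 2 = 58
  P[6]: 71 + 2 = 73
  P[7]: 91 + 2 = 93
  P[8]: 103 + 2 = 105

Answer: 5:58 6:73 7:93 8:105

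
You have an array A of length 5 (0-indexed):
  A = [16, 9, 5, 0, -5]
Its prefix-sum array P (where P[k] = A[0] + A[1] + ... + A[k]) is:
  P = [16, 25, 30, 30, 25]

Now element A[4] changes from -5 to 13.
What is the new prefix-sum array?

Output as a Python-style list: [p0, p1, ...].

Answer: [16, 25, 30, 30, 43]

Derivation:
Change: A[4] -5 -> 13, delta = 18
P[k] for k < 4: unchanged (A[4] not included)
P[k] for k >= 4: shift by delta = 18
  P[0] = 16 + 0 = 16
  P[1] = 25 + 0 = 25
  P[2] = 30 + 0 = 30
  P[3] = 30 + 0 = 30
  P[4] = 25 + 18 = 43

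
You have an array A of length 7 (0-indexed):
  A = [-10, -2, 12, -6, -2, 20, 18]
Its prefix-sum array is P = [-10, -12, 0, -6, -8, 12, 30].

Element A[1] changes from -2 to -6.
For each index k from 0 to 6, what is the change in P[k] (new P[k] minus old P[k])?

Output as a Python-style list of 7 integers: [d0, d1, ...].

Element change: A[1] -2 -> -6, delta = -4
For k < 1: P[k] unchanged, delta_P[k] = 0
For k >= 1: P[k] shifts by exactly -4
Delta array: [0, -4, -4, -4, -4, -4, -4]

Answer: [0, -4, -4, -4, -4, -4, -4]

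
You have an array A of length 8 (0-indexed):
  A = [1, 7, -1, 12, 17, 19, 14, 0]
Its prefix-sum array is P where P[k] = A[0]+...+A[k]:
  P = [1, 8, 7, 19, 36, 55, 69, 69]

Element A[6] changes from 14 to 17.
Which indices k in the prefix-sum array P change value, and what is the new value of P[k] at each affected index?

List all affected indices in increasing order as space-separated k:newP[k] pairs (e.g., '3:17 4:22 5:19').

Answer: 6:72 7:72

Derivation:
P[k] = A[0] + ... + A[k]
P[k] includes A[6] iff k >= 6
Affected indices: 6, 7, ..., 7; delta = 3
  P[6]: 69 + 3 = 72
  P[7]: 69 + 3 = 72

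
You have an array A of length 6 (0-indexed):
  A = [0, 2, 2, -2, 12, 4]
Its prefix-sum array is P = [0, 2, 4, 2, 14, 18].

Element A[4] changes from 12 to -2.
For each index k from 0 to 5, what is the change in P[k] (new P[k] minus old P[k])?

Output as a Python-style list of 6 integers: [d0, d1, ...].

Element change: A[4] 12 -> -2, delta = -14
For k < 4: P[k] unchanged, delta_P[k] = 0
For k >= 4: P[k] shifts by exactly -14
Delta array: [0, 0, 0, 0, -14, -14]

Answer: [0, 0, 0, 0, -14, -14]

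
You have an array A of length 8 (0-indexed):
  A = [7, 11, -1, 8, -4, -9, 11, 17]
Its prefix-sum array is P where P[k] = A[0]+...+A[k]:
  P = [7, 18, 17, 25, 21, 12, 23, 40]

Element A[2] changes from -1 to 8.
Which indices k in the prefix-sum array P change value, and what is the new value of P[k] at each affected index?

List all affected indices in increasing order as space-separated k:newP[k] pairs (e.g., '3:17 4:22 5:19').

P[k] = A[0] + ... + A[k]
P[k] includes A[2] iff k >= 2
Affected indices: 2, 3, ..., 7; delta = 9
  P[2]: 17 + 9 = 26
  P[3]: 25 + 9 = 34
  P[4]: 21 + 9 = 30
  P[5]: 12 + 9 = 21
  P[6]: 23 + 9 = 32
  P[7]: 40 + 9 = 49

Answer: 2:26 3:34 4:30 5:21 6:32 7:49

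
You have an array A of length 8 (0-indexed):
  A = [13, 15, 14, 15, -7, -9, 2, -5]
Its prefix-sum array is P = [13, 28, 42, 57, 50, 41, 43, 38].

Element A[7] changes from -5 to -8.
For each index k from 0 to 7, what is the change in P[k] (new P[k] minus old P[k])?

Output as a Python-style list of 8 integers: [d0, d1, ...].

Answer: [0, 0, 0, 0, 0, 0, 0, -3]

Derivation:
Element change: A[7] -5 -> -8, delta = -3
For k < 7: P[k] unchanged, delta_P[k] = 0
For k >= 7: P[k] shifts by exactly -3
Delta array: [0, 0, 0, 0, 0, 0, 0, -3]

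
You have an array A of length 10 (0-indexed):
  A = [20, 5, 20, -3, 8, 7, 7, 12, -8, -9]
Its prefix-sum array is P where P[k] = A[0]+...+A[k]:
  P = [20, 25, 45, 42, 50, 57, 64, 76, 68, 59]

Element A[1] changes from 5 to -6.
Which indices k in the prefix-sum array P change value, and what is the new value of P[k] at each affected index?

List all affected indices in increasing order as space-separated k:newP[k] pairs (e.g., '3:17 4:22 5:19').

Answer: 1:14 2:34 3:31 4:39 5:46 6:53 7:65 8:57 9:48

Derivation:
P[k] = A[0] + ... + A[k]
P[k] includes A[1] iff k >= 1
Affected indices: 1, 2, ..., 9; delta = -11
  P[1]: 25 + -11 = 14
  P[2]: 45 + -11 = 34
  P[3]: 42 + -11 = 31
  P[4]: 50 + -11 = 39
  P[5]: 57 + -11 = 46
  P[6]: 64 + -11 = 53
  P[7]: 76 + -11 = 65
  P[8]: 68 + -11 = 57
  P[9]: 59 + -11 = 48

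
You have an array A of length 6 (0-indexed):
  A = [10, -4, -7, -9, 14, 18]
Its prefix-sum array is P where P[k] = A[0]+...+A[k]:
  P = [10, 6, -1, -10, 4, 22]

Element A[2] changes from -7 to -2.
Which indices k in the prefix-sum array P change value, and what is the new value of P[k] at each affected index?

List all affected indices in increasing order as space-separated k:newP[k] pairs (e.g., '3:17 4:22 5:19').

Answer: 2:4 3:-5 4:9 5:27

Derivation:
P[k] = A[0] + ... + A[k]
P[k] includes A[2] iff k >= 2
Affected indices: 2, 3, ..., 5; delta = 5
  P[2]: -1 + 5 = 4
  P[3]: -10 + 5 = -5
  P[4]: 4 + 5 = 9
  P[5]: 22 + 5 = 27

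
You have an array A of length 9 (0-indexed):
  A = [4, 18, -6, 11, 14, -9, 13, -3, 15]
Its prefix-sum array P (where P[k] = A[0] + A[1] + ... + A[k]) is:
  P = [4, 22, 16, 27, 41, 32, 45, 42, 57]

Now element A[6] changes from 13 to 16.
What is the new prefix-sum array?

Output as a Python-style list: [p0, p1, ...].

Change: A[6] 13 -> 16, delta = 3
P[k] for k < 6: unchanged (A[6] not included)
P[k] for k >= 6: shift by delta = 3
  P[0] = 4 + 0 = 4
  P[1] = 22 + 0 = 22
  P[2] = 16 + 0 = 16
  P[3] = 27 + 0 = 27
  P[4] = 41 + 0 = 41
  P[5] = 32 + 0 = 32
  P[6] = 45 + 3 = 48
  P[7] = 42 + 3 = 45
  P[8] = 57 + 3 = 60

Answer: [4, 22, 16, 27, 41, 32, 48, 45, 60]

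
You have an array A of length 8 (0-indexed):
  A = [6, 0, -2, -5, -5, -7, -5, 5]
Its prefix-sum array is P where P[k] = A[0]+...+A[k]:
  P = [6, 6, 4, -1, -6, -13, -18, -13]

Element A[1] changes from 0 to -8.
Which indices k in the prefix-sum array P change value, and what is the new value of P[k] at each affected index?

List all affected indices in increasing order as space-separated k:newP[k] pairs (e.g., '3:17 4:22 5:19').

Answer: 1:-2 2:-4 3:-9 4:-14 5:-21 6:-26 7:-21

Derivation:
P[k] = A[0] + ... + A[k]
P[k] includes A[1] iff k >= 1
Affected indices: 1, 2, ..., 7; delta = -8
  P[1]: 6 + -8 = -2
  P[2]: 4 + -8 = -4
  P[3]: -1 + -8 = -9
  P[4]: -6 + -8 = -14
  P[5]: -13 + -8 = -21
  P[6]: -18 + -8 = -26
  P[7]: -13 + -8 = -21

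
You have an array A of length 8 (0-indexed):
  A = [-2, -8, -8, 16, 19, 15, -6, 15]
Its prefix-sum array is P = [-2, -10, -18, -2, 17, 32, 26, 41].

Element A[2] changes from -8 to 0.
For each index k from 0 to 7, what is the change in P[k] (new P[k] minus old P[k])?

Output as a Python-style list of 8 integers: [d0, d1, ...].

Answer: [0, 0, 8, 8, 8, 8, 8, 8]

Derivation:
Element change: A[2] -8 -> 0, delta = 8
For k < 2: P[k] unchanged, delta_P[k] = 0
For k >= 2: P[k] shifts by exactly 8
Delta array: [0, 0, 8, 8, 8, 8, 8, 8]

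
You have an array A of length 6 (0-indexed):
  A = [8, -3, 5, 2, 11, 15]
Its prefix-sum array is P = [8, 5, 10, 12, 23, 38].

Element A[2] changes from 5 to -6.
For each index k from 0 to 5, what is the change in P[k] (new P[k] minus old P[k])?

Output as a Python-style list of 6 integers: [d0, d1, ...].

Answer: [0, 0, -11, -11, -11, -11]

Derivation:
Element change: A[2] 5 -> -6, delta = -11
For k < 2: P[k] unchanged, delta_P[k] = 0
For k >= 2: P[k] shifts by exactly -11
Delta array: [0, 0, -11, -11, -11, -11]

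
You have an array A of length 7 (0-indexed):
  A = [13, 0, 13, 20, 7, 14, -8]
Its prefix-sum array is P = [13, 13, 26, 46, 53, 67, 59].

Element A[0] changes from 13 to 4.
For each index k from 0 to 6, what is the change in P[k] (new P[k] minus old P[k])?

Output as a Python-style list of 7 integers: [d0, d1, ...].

Element change: A[0] 13 -> 4, delta = -9
For k < 0: P[k] unchanged, delta_P[k] = 0
For k >= 0: P[k] shifts by exactly -9
Delta array: [-9, -9, -9, -9, -9, -9, -9]

Answer: [-9, -9, -9, -9, -9, -9, -9]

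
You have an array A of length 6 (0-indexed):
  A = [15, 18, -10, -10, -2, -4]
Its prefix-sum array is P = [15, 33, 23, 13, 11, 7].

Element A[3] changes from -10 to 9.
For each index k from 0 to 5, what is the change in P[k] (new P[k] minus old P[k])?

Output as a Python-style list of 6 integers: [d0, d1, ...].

Element change: A[3] -10 -> 9, delta = 19
For k < 3: P[k] unchanged, delta_P[k] = 0
For k >= 3: P[k] shifts by exactly 19
Delta array: [0, 0, 0, 19, 19, 19]

Answer: [0, 0, 0, 19, 19, 19]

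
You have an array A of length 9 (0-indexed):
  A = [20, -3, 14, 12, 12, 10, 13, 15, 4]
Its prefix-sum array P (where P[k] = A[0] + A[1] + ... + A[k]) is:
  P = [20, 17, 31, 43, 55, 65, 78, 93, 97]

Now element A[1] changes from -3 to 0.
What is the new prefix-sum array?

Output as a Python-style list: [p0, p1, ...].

Change: A[1] -3 -> 0, delta = 3
P[k] for k < 1: unchanged (A[1] not included)
P[k] for k >= 1: shift by delta = 3
  P[0] = 20 + 0 = 20
  P[1] = 17 + 3 = 20
  P[2] = 31 + 3 = 34
  P[3] = 43 + 3 = 46
  P[4] = 55 + 3 = 58
  P[5] = 65 + 3 = 68
  P[6] = 78 + 3 = 81
  P[7] = 93 + 3 = 96
  P[8] = 97 + 3 = 100

Answer: [20, 20, 34, 46, 58, 68, 81, 96, 100]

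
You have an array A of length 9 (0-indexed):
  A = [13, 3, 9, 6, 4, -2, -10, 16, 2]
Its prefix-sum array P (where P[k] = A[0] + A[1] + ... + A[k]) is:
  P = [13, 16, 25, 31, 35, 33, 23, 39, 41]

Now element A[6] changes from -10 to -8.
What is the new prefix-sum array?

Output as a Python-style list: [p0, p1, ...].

Answer: [13, 16, 25, 31, 35, 33, 25, 41, 43]

Derivation:
Change: A[6] -10 -> -8, delta = 2
P[k] for k < 6: unchanged (A[6] not included)
P[k] for k >= 6: shift by delta = 2
  P[0] = 13 + 0 = 13
  P[1] = 16 + 0 = 16
  P[2] = 25 + 0 = 25
  P[3] = 31 + 0 = 31
  P[4] = 35 + 0 = 35
  P[5] = 33 + 0 = 33
  P[6] = 23 + 2 = 25
  P[7] = 39 + 2 = 41
  P[8] = 41 + 2 = 43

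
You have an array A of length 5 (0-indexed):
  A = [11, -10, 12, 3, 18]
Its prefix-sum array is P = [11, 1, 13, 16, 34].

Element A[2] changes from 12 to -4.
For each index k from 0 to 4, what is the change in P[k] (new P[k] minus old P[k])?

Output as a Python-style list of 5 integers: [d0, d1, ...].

Element change: A[2] 12 -> -4, delta = -16
For k < 2: P[k] unchanged, delta_P[k] = 0
For k >= 2: P[k] shifts by exactly -16
Delta array: [0, 0, -16, -16, -16]

Answer: [0, 0, -16, -16, -16]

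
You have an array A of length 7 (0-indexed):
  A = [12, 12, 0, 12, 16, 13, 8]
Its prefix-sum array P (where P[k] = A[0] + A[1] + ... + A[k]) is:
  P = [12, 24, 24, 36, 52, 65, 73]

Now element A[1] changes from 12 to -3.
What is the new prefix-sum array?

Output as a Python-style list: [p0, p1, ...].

Answer: [12, 9, 9, 21, 37, 50, 58]

Derivation:
Change: A[1] 12 -> -3, delta = -15
P[k] for k < 1: unchanged (A[1] not included)
P[k] for k >= 1: shift by delta = -15
  P[0] = 12 + 0 = 12
  P[1] = 24 + -15 = 9
  P[2] = 24 + -15 = 9
  P[3] = 36 + -15 = 21
  P[4] = 52 + -15 = 37
  P[5] = 65 + -15 = 50
  P[6] = 73 + -15 = 58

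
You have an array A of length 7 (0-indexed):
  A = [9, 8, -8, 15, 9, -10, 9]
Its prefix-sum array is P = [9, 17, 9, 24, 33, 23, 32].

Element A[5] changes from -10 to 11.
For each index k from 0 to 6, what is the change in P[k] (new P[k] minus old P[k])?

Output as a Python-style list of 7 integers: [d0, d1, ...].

Answer: [0, 0, 0, 0, 0, 21, 21]

Derivation:
Element change: A[5] -10 -> 11, delta = 21
For k < 5: P[k] unchanged, delta_P[k] = 0
For k >= 5: P[k] shifts by exactly 21
Delta array: [0, 0, 0, 0, 0, 21, 21]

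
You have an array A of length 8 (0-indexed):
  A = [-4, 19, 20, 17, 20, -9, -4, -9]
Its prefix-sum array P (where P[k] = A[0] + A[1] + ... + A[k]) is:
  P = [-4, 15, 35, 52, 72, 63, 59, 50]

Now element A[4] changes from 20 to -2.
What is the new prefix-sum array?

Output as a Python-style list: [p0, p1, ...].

Change: A[4] 20 -> -2, delta = -22
P[k] for k < 4: unchanged (A[4] not included)
P[k] for k >= 4: shift by delta = -22
  P[0] = -4 + 0 = -4
  P[1] = 15 + 0 = 15
  P[2] = 35 + 0 = 35
  P[3] = 52 + 0 = 52
  P[4] = 72 + -22 = 50
  P[5] = 63 + -22 = 41
  P[6] = 59 + -22 = 37
  P[7] = 50 + -22 = 28

Answer: [-4, 15, 35, 52, 50, 41, 37, 28]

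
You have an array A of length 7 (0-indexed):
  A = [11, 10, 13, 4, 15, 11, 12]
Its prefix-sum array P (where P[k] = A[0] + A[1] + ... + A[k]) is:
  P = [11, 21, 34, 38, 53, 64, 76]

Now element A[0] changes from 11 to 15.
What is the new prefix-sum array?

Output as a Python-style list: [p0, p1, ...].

Answer: [15, 25, 38, 42, 57, 68, 80]

Derivation:
Change: A[0] 11 -> 15, delta = 4
P[k] for k < 0: unchanged (A[0] not included)
P[k] for k >= 0: shift by delta = 4
  P[0] = 11 + 4 = 15
  P[1] = 21 + 4 = 25
  P[2] = 34 + 4 = 38
  P[3] = 38 + 4 = 42
  P[4] = 53 + 4 = 57
  P[5] = 64 + 4 = 68
  P[6] = 76 + 4 = 80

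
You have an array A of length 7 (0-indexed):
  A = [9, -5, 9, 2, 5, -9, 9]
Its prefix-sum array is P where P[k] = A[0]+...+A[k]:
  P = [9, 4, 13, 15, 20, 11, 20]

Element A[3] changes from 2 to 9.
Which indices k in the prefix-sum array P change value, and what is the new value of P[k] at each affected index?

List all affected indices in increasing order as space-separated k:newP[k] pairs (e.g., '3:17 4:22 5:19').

P[k] = A[0] + ... + A[k]
P[k] includes A[3] iff k >= 3
Affected indices: 3, 4, ..., 6; delta = 7
  P[3]: 15 + 7 = 22
  P[4]: 20 + 7 = 27
  P[5]: 11 + 7 = 18
  P[6]: 20 + 7 = 27

Answer: 3:22 4:27 5:18 6:27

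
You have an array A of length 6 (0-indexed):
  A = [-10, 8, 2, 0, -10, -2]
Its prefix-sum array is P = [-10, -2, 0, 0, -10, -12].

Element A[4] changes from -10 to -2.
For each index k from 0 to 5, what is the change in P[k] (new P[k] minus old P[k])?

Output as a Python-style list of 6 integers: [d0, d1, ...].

Element change: A[4] -10 -> -2, delta = 8
For k < 4: P[k] unchanged, delta_P[k] = 0
For k >= 4: P[k] shifts by exactly 8
Delta array: [0, 0, 0, 0, 8, 8]

Answer: [0, 0, 0, 0, 8, 8]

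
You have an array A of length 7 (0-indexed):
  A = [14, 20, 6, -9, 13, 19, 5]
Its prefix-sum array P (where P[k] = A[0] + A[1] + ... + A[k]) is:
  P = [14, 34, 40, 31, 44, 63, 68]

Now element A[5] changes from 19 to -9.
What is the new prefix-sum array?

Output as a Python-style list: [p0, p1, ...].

Change: A[5] 19 -> -9, delta = -28
P[k] for k < 5: unchanged (A[5] not included)
P[k] for k >= 5: shift by delta = -28
  P[0] = 14 + 0 = 14
  P[1] = 34 + 0 = 34
  P[2] = 40 + 0 = 40
  P[3] = 31 + 0 = 31
  P[4] = 44 + 0 = 44
  P[5] = 63 + -28 = 35
  P[6] = 68 + -28 = 40

Answer: [14, 34, 40, 31, 44, 35, 40]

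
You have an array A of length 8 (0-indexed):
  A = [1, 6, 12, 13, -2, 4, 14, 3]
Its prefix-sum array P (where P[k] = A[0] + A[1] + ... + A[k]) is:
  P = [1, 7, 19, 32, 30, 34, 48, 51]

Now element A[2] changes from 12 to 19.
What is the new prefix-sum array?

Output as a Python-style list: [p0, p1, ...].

Answer: [1, 7, 26, 39, 37, 41, 55, 58]

Derivation:
Change: A[2] 12 -> 19, delta = 7
P[k] for k < 2: unchanged (A[2] not included)
P[k] for k >= 2: shift by delta = 7
  P[0] = 1 + 0 = 1
  P[1] = 7 + 0 = 7
  P[2] = 19 + 7 = 26
  P[3] = 32 + 7 = 39
  P[4] = 30 + 7 = 37
  P[5] = 34 + 7 = 41
  P[6] = 48 + 7 = 55
  P[7] = 51 + 7 = 58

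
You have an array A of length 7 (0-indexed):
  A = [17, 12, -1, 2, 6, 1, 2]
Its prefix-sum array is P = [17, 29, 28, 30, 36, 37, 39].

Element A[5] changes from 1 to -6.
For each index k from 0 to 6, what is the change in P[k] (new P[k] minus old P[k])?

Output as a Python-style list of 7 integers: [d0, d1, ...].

Answer: [0, 0, 0, 0, 0, -7, -7]

Derivation:
Element change: A[5] 1 -> -6, delta = -7
For k < 5: P[k] unchanged, delta_P[k] = 0
For k >= 5: P[k] shifts by exactly -7
Delta array: [0, 0, 0, 0, 0, -7, -7]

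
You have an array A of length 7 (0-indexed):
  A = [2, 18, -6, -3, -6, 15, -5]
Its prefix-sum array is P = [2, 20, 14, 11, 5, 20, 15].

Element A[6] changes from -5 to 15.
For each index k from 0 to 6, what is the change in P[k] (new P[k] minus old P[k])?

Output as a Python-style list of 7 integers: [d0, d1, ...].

Element change: A[6] -5 -> 15, delta = 20
For k < 6: P[k] unchanged, delta_P[k] = 0
For k >= 6: P[k] shifts by exactly 20
Delta array: [0, 0, 0, 0, 0, 0, 20]

Answer: [0, 0, 0, 0, 0, 0, 20]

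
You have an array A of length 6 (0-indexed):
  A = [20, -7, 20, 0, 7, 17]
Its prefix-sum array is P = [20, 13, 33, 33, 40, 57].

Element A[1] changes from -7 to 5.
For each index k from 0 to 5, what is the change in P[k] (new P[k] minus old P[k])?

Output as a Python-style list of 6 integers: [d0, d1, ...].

Answer: [0, 12, 12, 12, 12, 12]

Derivation:
Element change: A[1] -7 -> 5, delta = 12
For k < 1: P[k] unchanged, delta_P[k] = 0
For k >= 1: P[k] shifts by exactly 12
Delta array: [0, 12, 12, 12, 12, 12]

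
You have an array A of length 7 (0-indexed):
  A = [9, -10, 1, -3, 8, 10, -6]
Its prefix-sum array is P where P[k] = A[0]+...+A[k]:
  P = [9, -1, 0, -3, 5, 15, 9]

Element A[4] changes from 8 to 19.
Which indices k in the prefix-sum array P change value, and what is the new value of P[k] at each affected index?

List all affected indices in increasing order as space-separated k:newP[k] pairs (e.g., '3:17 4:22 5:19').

P[k] = A[0] + ... + A[k]
P[k] includes A[4] iff k >= 4
Affected indices: 4, 5, ..., 6; delta = 11
  P[4]: 5 + 11 = 16
  P[5]: 15 + 11 = 26
  P[6]: 9 + 11 = 20

Answer: 4:16 5:26 6:20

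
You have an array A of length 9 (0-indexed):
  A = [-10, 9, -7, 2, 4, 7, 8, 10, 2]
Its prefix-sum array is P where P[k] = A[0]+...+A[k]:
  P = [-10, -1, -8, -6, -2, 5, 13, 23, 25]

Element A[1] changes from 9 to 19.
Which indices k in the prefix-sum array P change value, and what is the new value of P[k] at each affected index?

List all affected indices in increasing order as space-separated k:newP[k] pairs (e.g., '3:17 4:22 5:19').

Answer: 1:9 2:2 3:4 4:8 5:15 6:23 7:33 8:35

Derivation:
P[k] = A[0] + ... + A[k]
P[k] includes A[1] iff k >= 1
Affected indices: 1, 2, ..., 8; delta = 10
  P[1]: -1 + 10 = 9
  P[2]: -8 + 10 = 2
  P[3]: -6 + 10 = 4
  P[4]: -2 + 10 = 8
  P[5]: 5 + 10 = 15
  P[6]: 13 + 10 = 23
  P[7]: 23 + 10 = 33
  P[8]: 25 + 10 = 35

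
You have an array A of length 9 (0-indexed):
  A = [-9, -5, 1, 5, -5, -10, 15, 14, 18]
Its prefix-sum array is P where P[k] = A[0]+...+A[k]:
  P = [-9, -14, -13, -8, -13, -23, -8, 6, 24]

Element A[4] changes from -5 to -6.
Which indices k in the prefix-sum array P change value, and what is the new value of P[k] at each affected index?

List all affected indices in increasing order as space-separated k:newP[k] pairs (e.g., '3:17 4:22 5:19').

Answer: 4:-14 5:-24 6:-9 7:5 8:23

Derivation:
P[k] = A[0] + ... + A[k]
P[k] includes A[4] iff k >= 4
Affected indices: 4, 5, ..., 8; delta = -1
  P[4]: -13 + -1 = -14
  P[5]: -23 + -1 = -24
  P[6]: -8 + -1 = -9
  P[7]: 6 + -1 = 5
  P[8]: 24 + -1 = 23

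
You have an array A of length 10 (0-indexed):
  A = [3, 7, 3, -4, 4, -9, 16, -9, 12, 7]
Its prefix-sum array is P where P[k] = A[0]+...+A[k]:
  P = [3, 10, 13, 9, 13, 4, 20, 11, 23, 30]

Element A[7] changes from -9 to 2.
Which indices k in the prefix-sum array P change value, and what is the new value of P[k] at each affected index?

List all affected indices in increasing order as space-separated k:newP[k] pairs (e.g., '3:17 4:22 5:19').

Answer: 7:22 8:34 9:41

Derivation:
P[k] = A[0] + ... + A[k]
P[k] includes A[7] iff k >= 7
Affected indices: 7, 8, ..., 9; delta = 11
  P[7]: 11 + 11 = 22
  P[8]: 23 + 11 = 34
  P[9]: 30 + 11 = 41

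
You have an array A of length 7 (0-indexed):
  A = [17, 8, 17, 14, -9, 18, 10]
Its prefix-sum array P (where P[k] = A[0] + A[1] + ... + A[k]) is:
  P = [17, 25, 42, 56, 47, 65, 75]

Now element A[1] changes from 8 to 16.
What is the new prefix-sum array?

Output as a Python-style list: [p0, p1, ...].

Change: A[1] 8 -> 16, delta = 8
P[k] for k < 1: unchanged (A[1] not included)
P[k] for k >= 1: shift by delta = 8
  P[0] = 17 + 0 = 17
  P[1] = 25 + 8 = 33
  P[2] = 42 + 8 = 50
  P[3] = 56 + 8 = 64
  P[4] = 47 + 8 = 55
  P[5] = 65 + 8 = 73
  P[6] = 75 + 8 = 83

Answer: [17, 33, 50, 64, 55, 73, 83]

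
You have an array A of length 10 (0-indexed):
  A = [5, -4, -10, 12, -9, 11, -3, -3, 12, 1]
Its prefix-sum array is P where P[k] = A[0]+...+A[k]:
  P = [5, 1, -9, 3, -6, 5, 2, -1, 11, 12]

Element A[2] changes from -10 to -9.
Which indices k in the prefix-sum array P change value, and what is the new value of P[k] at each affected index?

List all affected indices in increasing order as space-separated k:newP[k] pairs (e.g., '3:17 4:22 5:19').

P[k] = A[0] + ... + A[k]
P[k] includes A[2] iff k >= 2
Affected indices: 2, 3, ..., 9; delta = 1
  P[2]: -9 + 1 = -8
  P[3]: 3 + 1 = 4
  P[4]: -6 + 1 = -5
  P[5]: 5 + 1 = 6
  P[6]: 2 + 1 = 3
  P[7]: -1 + 1 = 0
  P[8]: 11 + 1 = 12
  P[9]: 12 + 1 = 13

Answer: 2:-8 3:4 4:-5 5:6 6:3 7:0 8:12 9:13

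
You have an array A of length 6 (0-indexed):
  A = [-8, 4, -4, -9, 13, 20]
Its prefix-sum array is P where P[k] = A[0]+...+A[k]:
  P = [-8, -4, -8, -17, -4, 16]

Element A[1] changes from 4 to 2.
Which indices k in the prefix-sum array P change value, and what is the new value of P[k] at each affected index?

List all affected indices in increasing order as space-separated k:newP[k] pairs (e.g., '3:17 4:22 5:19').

P[k] = A[0] + ... + A[k]
P[k] includes A[1] iff k >= 1
Affected indices: 1, 2, ..., 5; delta = -2
  P[1]: -4 + -2 = -6
  P[2]: -8 + -2 = -10
  P[3]: -17 + -2 = -19
  P[4]: -4 + -2 = -6
  P[5]: 16 + -2 = 14

Answer: 1:-6 2:-10 3:-19 4:-6 5:14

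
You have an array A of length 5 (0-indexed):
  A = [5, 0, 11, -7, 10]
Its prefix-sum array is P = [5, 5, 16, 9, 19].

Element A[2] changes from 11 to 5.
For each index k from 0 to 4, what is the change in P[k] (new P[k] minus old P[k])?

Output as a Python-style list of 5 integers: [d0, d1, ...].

Element change: A[2] 11 -> 5, delta = -6
For k < 2: P[k] unchanged, delta_P[k] = 0
For k >= 2: P[k] shifts by exactly -6
Delta array: [0, 0, -6, -6, -6]

Answer: [0, 0, -6, -6, -6]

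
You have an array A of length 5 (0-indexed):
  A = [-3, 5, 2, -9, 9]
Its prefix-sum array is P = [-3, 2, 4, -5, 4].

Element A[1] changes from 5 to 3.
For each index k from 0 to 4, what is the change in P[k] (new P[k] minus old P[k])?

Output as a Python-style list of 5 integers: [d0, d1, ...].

Answer: [0, -2, -2, -2, -2]

Derivation:
Element change: A[1] 5 -> 3, delta = -2
For k < 1: P[k] unchanged, delta_P[k] = 0
For k >= 1: P[k] shifts by exactly -2
Delta array: [0, -2, -2, -2, -2]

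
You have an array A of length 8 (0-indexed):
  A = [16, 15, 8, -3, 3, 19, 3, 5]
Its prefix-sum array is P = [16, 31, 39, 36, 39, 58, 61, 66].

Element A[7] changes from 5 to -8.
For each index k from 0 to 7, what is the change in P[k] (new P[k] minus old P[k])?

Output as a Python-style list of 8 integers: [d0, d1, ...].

Answer: [0, 0, 0, 0, 0, 0, 0, -13]

Derivation:
Element change: A[7] 5 -> -8, delta = -13
For k < 7: P[k] unchanged, delta_P[k] = 0
For k >= 7: P[k] shifts by exactly -13
Delta array: [0, 0, 0, 0, 0, 0, 0, -13]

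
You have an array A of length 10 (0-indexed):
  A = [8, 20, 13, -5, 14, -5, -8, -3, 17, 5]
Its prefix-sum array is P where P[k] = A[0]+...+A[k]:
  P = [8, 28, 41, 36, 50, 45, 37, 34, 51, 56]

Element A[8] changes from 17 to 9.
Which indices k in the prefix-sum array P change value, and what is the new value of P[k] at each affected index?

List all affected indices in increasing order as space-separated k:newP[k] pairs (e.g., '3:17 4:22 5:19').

P[k] = A[0] + ... + A[k]
P[k] includes A[8] iff k >= 8
Affected indices: 8, 9, ..., 9; delta = -8
  P[8]: 51 + -8 = 43
  P[9]: 56 + -8 = 48

Answer: 8:43 9:48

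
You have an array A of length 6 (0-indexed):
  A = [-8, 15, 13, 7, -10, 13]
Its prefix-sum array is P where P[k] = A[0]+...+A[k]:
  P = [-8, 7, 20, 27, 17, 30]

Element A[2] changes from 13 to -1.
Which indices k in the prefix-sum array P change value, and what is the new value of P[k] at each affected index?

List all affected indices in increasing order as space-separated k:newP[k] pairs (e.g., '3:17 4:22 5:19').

Answer: 2:6 3:13 4:3 5:16

Derivation:
P[k] = A[0] + ... + A[k]
P[k] includes A[2] iff k >= 2
Affected indices: 2, 3, ..., 5; delta = -14
  P[2]: 20 + -14 = 6
  P[3]: 27 + -14 = 13
  P[4]: 17 + -14 = 3
  P[5]: 30 + -14 = 16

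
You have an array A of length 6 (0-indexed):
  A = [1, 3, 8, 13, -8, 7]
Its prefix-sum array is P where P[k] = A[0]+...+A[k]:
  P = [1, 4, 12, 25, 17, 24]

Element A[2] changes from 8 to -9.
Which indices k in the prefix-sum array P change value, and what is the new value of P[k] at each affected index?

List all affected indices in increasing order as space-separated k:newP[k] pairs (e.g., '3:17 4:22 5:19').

P[k] = A[0] + ... + A[k]
P[k] includes A[2] iff k >= 2
Affected indices: 2, 3, ..., 5; delta = -17
  P[2]: 12 + -17 = -5
  P[3]: 25 + -17 = 8
  P[4]: 17 + -17 = 0
  P[5]: 24 + -17 = 7

Answer: 2:-5 3:8 4:0 5:7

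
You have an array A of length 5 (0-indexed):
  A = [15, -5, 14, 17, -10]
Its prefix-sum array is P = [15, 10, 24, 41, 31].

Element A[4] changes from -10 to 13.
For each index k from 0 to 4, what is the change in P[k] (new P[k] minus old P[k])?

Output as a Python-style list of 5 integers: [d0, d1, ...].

Answer: [0, 0, 0, 0, 23]

Derivation:
Element change: A[4] -10 -> 13, delta = 23
For k < 4: P[k] unchanged, delta_P[k] = 0
For k >= 4: P[k] shifts by exactly 23
Delta array: [0, 0, 0, 0, 23]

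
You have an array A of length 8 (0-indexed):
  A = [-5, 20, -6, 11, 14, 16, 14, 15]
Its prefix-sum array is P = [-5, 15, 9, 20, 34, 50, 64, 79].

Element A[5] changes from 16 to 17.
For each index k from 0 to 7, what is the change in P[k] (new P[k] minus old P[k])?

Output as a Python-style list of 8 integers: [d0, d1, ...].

Element change: A[5] 16 -> 17, delta = 1
For k < 5: P[k] unchanged, delta_P[k] = 0
For k >= 5: P[k] shifts by exactly 1
Delta array: [0, 0, 0, 0, 0, 1, 1, 1]

Answer: [0, 0, 0, 0, 0, 1, 1, 1]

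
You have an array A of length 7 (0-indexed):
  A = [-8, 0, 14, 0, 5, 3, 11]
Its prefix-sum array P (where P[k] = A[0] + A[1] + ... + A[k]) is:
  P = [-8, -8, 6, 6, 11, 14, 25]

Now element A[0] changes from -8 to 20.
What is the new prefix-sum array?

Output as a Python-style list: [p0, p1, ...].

Answer: [20, 20, 34, 34, 39, 42, 53]

Derivation:
Change: A[0] -8 -> 20, delta = 28
P[k] for k < 0: unchanged (A[0] not included)
P[k] for k >= 0: shift by delta = 28
  P[0] = -8 + 28 = 20
  P[1] = -8 + 28 = 20
  P[2] = 6 + 28 = 34
  P[3] = 6 + 28 = 34
  P[4] = 11 + 28 = 39
  P[5] = 14 + 28 = 42
  P[6] = 25 + 28 = 53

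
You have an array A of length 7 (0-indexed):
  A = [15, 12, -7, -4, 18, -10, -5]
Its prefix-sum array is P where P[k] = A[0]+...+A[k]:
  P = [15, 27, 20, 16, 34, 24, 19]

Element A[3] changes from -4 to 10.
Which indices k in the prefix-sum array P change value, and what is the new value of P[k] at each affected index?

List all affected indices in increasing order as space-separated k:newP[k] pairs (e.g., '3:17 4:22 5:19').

P[k] = A[0] + ... + A[k]
P[k] includes A[3] iff k >= 3
Affected indices: 3, 4, ..., 6; delta = 14
  P[3]: 16 + 14 = 30
  P[4]: 34 + 14 = 48
  P[5]: 24 + 14 = 38
  P[6]: 19 + 14 = 33

Answer: 3:30 4:48 5:38 6:33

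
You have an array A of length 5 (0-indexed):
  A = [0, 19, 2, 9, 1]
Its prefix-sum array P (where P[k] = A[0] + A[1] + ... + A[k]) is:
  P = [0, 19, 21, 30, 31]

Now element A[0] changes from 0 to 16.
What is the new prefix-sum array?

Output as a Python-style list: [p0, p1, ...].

Answer: [16, 35, 37, 46, 47]

Derivation:
Change: A[0] 0 -> 16, delta = 16
P[k] for k < 0: unchanged (A[0] not included)
P[k] for k >= 0: shift by delta = 16
  P[0] = 0 + 16 = 16
  P[1] = 19 + 16 = 35
  P[2] = 21 + 16 = 37
  P[3] = 30 + 16 = 46
  P[4] = 31 + 16 = 47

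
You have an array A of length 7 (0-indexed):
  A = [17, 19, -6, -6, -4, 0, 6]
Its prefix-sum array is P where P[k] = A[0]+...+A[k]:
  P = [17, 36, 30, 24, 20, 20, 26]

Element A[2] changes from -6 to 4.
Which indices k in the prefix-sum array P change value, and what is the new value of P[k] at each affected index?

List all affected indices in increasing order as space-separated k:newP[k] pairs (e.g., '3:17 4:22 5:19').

P[k] = A[0] + ... + A[k]
P[k] includes A[2] iff k >= 2
Affected indices: 2, 3, ..., 6; delta = 10
  P[2]: 30 + 10 = 40
  P[3]: 24 + 10 = 34
  P[4]: 20 + 10 = 30
  P[5]: 20 + 10 = 30
  P[6]: 26 + 10 = 36

Answer: 2:40 3:34 4:30 5:30 6:36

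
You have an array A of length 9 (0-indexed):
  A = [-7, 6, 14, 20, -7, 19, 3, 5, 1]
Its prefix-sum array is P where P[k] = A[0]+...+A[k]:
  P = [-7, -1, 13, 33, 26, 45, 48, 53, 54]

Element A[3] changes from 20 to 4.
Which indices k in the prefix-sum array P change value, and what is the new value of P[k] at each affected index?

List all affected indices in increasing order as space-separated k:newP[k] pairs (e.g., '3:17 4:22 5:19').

P[k] = A[0] + ... + A[k]
P[k] includes A[3] iff k >= 3
Affected indices: 3, 4, ..., 8; delta = -16
  P[3]: 33 + -16 = 17
  P[4]: 26 + -16 = 10
  P[5]: 45 + -16 = 29
  P[6]: 48 + -16 = 32
  P[7]: 53 + -16 = 37
  P[8]: 54 + -16 = 38

Answer: 3:17 4:10 5:29 6:32 7:37 8:38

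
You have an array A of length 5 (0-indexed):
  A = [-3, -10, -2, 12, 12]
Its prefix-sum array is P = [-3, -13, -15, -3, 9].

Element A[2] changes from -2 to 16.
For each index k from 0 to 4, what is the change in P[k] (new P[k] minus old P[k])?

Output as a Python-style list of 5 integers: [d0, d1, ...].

Element change: A[2] -2 -> 16, delta = 18
For k < 2: P[k] unchanged, delta_P[k] = 0
For k >= 2: P[k] shifts by exactly 18
Delta array: [0, 0, 18, 18, 18]

Answer: [0, 0, 18, 18, 18]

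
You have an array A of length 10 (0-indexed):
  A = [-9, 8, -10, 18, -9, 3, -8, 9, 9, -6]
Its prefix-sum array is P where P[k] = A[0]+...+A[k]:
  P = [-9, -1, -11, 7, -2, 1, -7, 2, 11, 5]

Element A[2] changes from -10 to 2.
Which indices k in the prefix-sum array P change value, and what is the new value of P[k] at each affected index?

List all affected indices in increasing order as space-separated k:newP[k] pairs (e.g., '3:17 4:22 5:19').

Answer: 2:1 3:19 4:10 5:13 6:5 7:14 8:23 9:17

Derivation:
P[k] = A[0] + ... + A[k]
P[k] includes A[2] iff k >= 2
Affected indices: 2, 3, ..., 9; delta = 12
  P[2]: -11 + 12 = 1
  P[3]: 7 + 12 = 19
  P[4]: -2 + 12 = 10
  P[5]: 1 + 12 = 13
  P[6]: -7 + 12 = 5
  P[7]: 2 + 12 = 14
  P[8]: 11 + 12 = 23
  P[9]: 5 + 12 = 17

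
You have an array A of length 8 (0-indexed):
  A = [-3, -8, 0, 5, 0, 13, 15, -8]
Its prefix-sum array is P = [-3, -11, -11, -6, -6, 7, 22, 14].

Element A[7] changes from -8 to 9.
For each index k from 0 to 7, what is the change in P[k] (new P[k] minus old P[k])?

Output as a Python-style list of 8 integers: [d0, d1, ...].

Answer: [0, 0, 0, 0, 0, 0, 0, 17]

Derivation:
Element change: A[7] -8 -> 9, delta = 17
For k < 7: P[k] unchanged, delta_P[k] = 0
For k >= 7: P[k] shifts by exactly 17
Delta array: [0, 0, 0, 0, 0, 0, 0, 17]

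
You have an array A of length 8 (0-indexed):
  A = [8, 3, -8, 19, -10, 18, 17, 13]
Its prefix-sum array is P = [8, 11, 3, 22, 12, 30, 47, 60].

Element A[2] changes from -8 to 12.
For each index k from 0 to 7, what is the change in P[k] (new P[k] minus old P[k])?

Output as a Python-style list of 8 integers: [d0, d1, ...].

Answer: [0, 0, 20, 20, 20, 20, 20, 20]

Derivation:
Element change: A[2] -8 -> 12, delta = 20
For k < 2: P[k] unchanged, delta_P[k] = 0
For k >= 2: P[k] shifts by exactly 20
Delta array: [0, 0, 20, 20, 20, 20, 20, 20]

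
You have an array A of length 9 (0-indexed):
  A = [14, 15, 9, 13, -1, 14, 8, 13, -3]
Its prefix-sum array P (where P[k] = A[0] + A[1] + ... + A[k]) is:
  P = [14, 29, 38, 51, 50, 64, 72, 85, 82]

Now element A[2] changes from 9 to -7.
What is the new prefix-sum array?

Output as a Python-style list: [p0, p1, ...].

Answer: [14, 29, 22, 35, 34, 48, 56, 69, 66]

Derivation:
Change: A[2] 9 -> -7, delta = -16
P[k] for k < 2: unchanged (A[2] not included)
P[k] for k >= 2: shift by delta = -16
  P[0] = 14 + 0 = 14
  P[1] = 29 + 0 = 29
  P[2] = 38 + -16 = 22
  P[3] = 51 + -16 = 35
  P[4] = 50 + -16 = 34
  P[5] = 64 + -16 = 48
  P[6] = 72 + -16 = 56
  P[7] = 85 + -16 = 69
  P[8] = 82 + -16 = 66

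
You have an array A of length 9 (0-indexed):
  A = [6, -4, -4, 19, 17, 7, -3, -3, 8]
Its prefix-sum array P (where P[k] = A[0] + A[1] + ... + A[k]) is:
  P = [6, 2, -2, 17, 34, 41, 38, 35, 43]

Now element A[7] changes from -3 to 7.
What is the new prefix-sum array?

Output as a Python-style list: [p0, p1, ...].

Change: A[7] -3 -> 7, delta = 10
P[k] for k < 7: unchanged (A[7] not included)
P[k] for k >= 7: shift by delta = 10
  P[0] = 6 + 0 = 6
  P[1] = 2 + 0 = 2
  P[2] = -2 + 0 = -2
  P[3] = 17 + 0 = 17
  P[4] = 34 + 0 = 34
  P[5] = 41 + 0 = 41
  P[6] = 38 + 0 = 38
  P[7] = 35 + 10 = 45
  P[8] = 43 + 10 = 53

Answer: [6, 2, -2, 17, 34, 41, 38, 45, 53]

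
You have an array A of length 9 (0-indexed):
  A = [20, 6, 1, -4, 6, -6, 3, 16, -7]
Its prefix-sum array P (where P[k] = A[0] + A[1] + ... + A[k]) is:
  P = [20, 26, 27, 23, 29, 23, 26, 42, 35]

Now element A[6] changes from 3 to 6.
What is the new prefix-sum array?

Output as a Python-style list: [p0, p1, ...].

Answer: [20, 26, 27, 23, 29, 23, 29, 45, 38]

Derivation:
Change: A[6] 3 -> 6, delta = 3
P[k] for k < 6: unchanged (A[6] not included)
P[k] for k >= 6: shift by delta = 3
  P[0] = 20 + 0 = 20
  P[1] = 26 + 0 = 26
  P[2] = 27 + 0 = 27
  P[3] = 23 + 0 = 23
  P[4] = 29 + 0 = 29
  P[5] = 23 + 0 = 23
  P[6] = 26 + 3 = 29
  P[7] = 42 + 3 = 45
  P[8] = 35 + 3 = 38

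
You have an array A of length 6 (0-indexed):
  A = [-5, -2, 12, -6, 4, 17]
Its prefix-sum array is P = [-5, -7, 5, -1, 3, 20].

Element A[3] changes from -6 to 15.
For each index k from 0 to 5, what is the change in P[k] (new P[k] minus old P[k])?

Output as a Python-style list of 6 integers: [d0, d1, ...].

Element change: A[3] -6 -> 15, delta = 21
For k < 3: P[k] unchanged, delta_P[k] = 0
For k >= 3: P[k] shifts by exactly 21
Delta array: [0, 0, 0, 21, 21, 21]

Answer: [0, 0, 0, 21, 21, 21]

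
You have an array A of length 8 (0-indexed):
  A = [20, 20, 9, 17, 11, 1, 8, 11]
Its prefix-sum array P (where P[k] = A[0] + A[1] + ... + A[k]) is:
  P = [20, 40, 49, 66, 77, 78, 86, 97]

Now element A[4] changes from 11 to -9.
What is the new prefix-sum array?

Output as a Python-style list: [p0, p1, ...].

Answer: [20, 40, 49, 66, 57, 58, 66, 77]

Derivation:
Change: A[4] 11 -> -9, delta = -20
P[k] for k < 4: unchanged (A[4] not included)
P[k] for k >= 4: shift by delta = -20
  P[0] = 20 + 0 = 20
  P[1] = 40 + 0 = 40
  P[2] = 49 + 0 = 49
  P[3] = 66 + 0 = 66
  P[4] = 77 + -20 = 57
  P[5] = 78 + -20 = 58
  P[6] = 86 + -20 = 66
  P[7] = 97 + -20 = 77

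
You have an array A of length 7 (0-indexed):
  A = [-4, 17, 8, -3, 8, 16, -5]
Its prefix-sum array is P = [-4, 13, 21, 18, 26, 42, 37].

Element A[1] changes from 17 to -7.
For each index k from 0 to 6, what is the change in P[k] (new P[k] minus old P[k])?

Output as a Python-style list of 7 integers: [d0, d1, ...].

Element change: A[1] 17 -> -7, delta = -24
For k < 1: P[k] unchanged, delta_P[k] = 0
For k >= 1: P[k] shifts by exactly -24
Delta array: [0, -24, -24, -24, -24, -24, -24]

Answer: [0, -24, -24, -24, -24, -24, -24]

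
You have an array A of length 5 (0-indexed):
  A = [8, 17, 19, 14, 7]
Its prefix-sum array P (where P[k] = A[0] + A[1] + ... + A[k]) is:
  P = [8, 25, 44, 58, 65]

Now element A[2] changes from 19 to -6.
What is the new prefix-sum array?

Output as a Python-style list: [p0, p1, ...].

Change: A[2] 19 -> -6, delta = -25
P[k] for k < 2: unchanged (A[2] not included)
P[k] for k >= 2: shift by delta = -25
  P[0] = 8 + 0 = 8
  P[1] = 25 + 0 = 25
  P[2] = 44 + -25 = 19
  P[3] = 58 + -25 = 33
  P[4] = 65 + -25 = 40

Answer: [8, 25, 19, 33, 40]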